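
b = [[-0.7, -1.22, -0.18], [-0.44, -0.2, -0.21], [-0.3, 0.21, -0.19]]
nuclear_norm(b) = 2.00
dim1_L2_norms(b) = [1.42, 0.53, 0.41]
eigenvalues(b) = [-1.28, 0.16, 0.02]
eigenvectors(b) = [[-0.9, -0.61, -0.49],[-0.40, 0.33, 0.17],[-0.17, 0.72, 0.85]]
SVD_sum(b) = [[-0.77, -1.17, -0.23], [-0.24, -0.36, -0.07], [-0.01, -0.02, -0.00]] + [[0.07, -0.05, 0.04], [-0.21, 0.16, -0.14], [-0.29, 0.23, -0.19]] + [[-0.00,0.00,0.00], [0.0,-0.00,-0.0], [-0.00,0.00,0.0]]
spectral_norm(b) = 1.48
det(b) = -0.00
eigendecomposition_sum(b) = [[-0.83, -0.88, -0.31],[-0.37, -0.39, -0.14],[-0.16, -0.17, -0.06]] + [[0.14, -0.38, 0.15],[-0.08, 0.2, -0.08],[-0.16, 0.44, -0.18]] + [[-0.01, 0.04, -0.03], [0.0, -0.01, 0.01], [0.02, -0.07, 0.05]]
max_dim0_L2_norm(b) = 1.25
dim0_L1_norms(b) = [1.44, 1.63, 0.58]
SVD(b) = [[-0.96, 0.19, 0.23], [-0.30, -0.57, -0.77], [-0.01, -0.80, 0.6]] @ diag([1.4808205218283421, 0.5155863573566472, 0.006425748185174223]) @ [[0.54,0.83,0.16],[0.70,-0.55,0.46],[-0.47,0.14,0.87]]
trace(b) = -1.09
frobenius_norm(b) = 1.57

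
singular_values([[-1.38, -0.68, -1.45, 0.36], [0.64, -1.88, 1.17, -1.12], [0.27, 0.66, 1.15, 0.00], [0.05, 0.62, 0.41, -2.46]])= [3.22, 2.19, 2.03, 0.55]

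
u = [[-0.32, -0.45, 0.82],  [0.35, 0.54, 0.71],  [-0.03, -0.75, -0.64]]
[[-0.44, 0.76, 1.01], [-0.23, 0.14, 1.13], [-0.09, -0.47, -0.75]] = u@ [[-0.55, -1.07, 0.74], [0.54, 0.16, -0.23], [-0.46, 0.60, 1.40]]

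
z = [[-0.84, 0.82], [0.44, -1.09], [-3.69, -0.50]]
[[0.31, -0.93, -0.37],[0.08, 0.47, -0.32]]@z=[[0.7, 1.45], [1.32, -0.29]]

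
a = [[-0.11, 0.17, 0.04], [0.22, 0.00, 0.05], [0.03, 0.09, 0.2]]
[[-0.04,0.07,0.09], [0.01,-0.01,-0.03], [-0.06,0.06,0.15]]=a@[[0.12, -0.08, -0.29], [-0.08, 0.34, 0.15], [-0.29, 0.15, 0.72]]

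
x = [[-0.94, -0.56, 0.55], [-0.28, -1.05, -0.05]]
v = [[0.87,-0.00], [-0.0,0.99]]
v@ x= [[-0.82, -0.49, 0.48], [-0.28, -1.04, -0.05]]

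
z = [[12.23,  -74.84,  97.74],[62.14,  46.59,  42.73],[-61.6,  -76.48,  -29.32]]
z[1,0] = 62.14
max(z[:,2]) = 97.74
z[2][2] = -29.32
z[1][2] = 42.73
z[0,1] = -74.84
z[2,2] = -29.32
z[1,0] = 62.14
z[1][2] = 42.73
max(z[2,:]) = -29.32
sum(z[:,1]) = -104.73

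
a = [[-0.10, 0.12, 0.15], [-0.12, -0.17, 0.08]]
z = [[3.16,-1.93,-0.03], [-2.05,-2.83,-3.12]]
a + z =[[3.06,-1.81,0.12], [-2.17,-3.00,-3.04]]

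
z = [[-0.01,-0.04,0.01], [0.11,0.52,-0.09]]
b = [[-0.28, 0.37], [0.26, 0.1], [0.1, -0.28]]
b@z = [[0.04,  0.2,  -0.04], [0.01,  0.04,  -0.01], [-0.03,  -0.15,  0.03]]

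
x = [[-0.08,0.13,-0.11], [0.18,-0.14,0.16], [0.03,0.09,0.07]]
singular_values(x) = [0.33, 0.12, 0.03]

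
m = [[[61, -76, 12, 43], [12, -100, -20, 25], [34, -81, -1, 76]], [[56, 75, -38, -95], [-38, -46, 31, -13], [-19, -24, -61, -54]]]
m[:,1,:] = [[12, -100, -20, 25], [-38, -46, 31, -13]]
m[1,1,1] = -46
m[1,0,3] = -95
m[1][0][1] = 75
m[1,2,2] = -61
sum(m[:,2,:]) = -130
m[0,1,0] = 12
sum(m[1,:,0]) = -1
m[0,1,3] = 25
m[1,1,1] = -46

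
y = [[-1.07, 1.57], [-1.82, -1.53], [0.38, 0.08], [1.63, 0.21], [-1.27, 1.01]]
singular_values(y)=[2.98, 2.42]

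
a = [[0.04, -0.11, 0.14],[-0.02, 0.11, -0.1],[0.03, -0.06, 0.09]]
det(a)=-0.000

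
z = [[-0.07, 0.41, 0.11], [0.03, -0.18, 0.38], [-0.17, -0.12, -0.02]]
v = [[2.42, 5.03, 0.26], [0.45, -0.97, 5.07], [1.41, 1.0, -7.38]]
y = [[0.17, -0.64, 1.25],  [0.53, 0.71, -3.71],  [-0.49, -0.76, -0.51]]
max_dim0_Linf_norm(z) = 0.41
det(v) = 58.19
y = z @ v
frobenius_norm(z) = 0.64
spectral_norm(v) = 9.15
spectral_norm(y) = 4.05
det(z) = -0.03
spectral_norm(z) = 0.47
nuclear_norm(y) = 5.53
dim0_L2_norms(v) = [2.84, 5.22, 8.96]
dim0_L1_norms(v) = [4.28, 7.0, 12.71]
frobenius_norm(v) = 10.75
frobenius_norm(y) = 4.20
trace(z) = -0.27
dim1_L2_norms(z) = [0.43, 0.42, 0.21]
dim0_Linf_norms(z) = [0.17, 0.41, 0.38]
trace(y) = 0.37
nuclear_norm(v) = 15.82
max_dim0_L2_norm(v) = 8.96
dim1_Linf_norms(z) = [0.41, 0.38, 0.17]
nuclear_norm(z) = 1.04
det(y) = -1.95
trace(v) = -5.93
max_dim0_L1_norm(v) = 12.71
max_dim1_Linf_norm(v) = 7.38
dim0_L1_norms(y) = [1.19, 2.11, 5.47]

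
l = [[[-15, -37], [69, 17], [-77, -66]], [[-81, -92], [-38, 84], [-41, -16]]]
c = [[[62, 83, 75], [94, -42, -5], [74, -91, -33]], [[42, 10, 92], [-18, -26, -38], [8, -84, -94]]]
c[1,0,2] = 92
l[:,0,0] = [-15, -81]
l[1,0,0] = -81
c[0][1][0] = 94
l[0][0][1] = -37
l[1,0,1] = -92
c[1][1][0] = -18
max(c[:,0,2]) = 92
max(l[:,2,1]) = -16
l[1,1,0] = -38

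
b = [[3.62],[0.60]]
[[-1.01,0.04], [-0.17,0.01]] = b @ [[-0.28, 0.01]]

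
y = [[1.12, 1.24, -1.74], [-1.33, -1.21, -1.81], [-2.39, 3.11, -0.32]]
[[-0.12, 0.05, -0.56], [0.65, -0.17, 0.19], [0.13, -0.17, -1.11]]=y @ [[-0.19, 0.08, 0.02], [-0.12, 0.01, -0.33], [-0.14, 0.03, 0.1]]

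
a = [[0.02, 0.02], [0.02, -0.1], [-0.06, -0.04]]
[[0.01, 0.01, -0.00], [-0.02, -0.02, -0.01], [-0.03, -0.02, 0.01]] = a @ [[0.40,0.24,-0.19], [0.25,0.21,0.1]]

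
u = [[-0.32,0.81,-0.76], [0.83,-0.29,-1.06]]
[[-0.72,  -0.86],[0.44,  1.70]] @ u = [[-0.48, -0.33, 1.46], [1.27, -0.14, -2.14]]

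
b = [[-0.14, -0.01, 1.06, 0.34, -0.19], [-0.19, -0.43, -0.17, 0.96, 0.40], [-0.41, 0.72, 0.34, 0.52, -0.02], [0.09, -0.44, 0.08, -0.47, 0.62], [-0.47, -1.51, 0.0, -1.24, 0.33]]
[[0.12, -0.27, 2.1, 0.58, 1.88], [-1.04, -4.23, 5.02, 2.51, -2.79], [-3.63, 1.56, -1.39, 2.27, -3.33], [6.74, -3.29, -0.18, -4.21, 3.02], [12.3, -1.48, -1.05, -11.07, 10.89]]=b @ [[-0.70,  -2.53,  2.91,  3.24,  -1.28], [-3.23,  2.41,  -3.84,  1.89,  -3.77], [2.3,  -0.75,  0.89,  -0.94,  2.67], [-4.37,  -2.02,  4.35,  4.83,  -3.97], [5.07,  -4.66,  -0.26,  -2.14,  -0.98]]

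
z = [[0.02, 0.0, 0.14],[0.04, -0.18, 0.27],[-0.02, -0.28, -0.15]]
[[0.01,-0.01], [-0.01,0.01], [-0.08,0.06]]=z @ [[0.01, -0.01],[0.22, -0.16],[0.09, -0.07]]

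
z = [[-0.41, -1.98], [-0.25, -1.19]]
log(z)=[[-3.90+0.81j,(7.25+3.87j)],  [0.92+0.49j,-1.05+2.33j]]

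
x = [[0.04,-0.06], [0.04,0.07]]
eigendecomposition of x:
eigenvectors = [[(0.77+0j), (0.77-0j)], [(-0.19-0.6j), (-0.19+0.6j)]]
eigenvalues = [(0.06+0.05j), (0.06-0.05j)]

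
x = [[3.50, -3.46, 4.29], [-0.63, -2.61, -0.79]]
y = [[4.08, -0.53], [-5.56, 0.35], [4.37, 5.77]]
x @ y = [[52.26, 21.69],  [8.49, -5.14]]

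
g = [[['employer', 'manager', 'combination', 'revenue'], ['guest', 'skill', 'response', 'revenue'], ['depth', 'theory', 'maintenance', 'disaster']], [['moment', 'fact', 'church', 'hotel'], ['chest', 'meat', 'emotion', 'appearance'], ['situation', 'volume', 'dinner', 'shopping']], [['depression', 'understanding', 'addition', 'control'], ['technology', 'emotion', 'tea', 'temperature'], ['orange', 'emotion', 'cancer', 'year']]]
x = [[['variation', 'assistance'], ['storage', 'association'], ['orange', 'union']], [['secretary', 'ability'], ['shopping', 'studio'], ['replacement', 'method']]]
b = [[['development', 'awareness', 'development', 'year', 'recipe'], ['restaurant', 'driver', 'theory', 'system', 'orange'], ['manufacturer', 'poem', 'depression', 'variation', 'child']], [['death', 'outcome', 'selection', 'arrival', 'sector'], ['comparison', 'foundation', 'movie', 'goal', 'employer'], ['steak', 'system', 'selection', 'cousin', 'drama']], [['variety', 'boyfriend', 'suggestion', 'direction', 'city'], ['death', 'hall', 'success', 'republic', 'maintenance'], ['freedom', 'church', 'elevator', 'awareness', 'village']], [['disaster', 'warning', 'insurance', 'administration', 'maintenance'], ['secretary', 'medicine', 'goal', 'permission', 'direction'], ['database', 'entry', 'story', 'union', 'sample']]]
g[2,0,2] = 'addition'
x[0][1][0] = 'storage'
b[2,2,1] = 'church'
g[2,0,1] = 'understanding'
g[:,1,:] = [['guest', 'skill', 'response', 'revenue'], ['chest', 'meat', 'emotion', 'appearance'], ['technology', 'emotion', 'tea', 'temperature']]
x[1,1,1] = 'studio'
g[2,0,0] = 'depression'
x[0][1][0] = 'storage'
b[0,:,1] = ['awareness', 'driver', 'poem']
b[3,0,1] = 'warning'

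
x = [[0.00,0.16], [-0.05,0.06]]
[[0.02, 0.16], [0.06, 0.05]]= x@[[-0.99, 0.12],[0.12, 0.99]]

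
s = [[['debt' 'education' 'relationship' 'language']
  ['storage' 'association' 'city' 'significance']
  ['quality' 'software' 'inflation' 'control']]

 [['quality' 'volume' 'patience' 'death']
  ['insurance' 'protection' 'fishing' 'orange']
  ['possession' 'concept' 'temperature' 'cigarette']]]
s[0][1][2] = 'city'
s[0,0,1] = 'education'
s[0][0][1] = 'education'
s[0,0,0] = 'debt'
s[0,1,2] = 'city'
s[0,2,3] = 'control'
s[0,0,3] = 'language'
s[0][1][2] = 'city'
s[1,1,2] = 'fishing'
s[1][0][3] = 'death'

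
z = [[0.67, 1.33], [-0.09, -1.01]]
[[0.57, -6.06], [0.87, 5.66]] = z @ [[3.12, 2.53], [-1.14, -5.83]]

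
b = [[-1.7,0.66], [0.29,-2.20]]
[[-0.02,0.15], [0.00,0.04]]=b @ [[0.01,-0.10], [0.00,-0.03]]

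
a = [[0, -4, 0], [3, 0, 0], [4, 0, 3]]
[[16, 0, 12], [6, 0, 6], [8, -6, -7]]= a@[[2, 0, 2], [-4, 0, -3], [0, -2, -5]]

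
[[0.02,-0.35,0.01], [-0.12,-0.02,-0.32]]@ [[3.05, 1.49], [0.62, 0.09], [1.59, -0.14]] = [[-0.14, -0.00], [-0.89, -0.14]]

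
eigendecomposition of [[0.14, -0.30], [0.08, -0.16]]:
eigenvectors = [[0.89+0.00j, 0.89-0.00j],[0.44-0.11j, (0.44+0.11j)]]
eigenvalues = [(-0.01+0.04j), (-0.01-0.04j)]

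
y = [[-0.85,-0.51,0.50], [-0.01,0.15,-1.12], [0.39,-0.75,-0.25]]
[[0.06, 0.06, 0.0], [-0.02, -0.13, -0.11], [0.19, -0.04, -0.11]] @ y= [[-0.05, -0.02, -0.04],[-0.02, 0.07, 0.16],[-0.2, -0.02, 0.17]]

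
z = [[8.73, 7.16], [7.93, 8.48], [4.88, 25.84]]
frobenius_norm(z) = 30.88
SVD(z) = [[0.33, 0.69], [0.36, 0.55], [0.87, -0.48]] @ diag([29.69720298366094, 8.477613753128862]) @ [[0.34, 0.94], [0.94, -0.34]]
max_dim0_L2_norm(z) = 28.12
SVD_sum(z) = [[3.24, 9.11], [3.57, 10.03], [8.71, 24.48]] + [[5.49, -1.95], [4.36, -1.55], [-3.83, 1.36]]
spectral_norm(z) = 29.70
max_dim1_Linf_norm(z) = 25.84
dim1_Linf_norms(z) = [8.73, 8.48, 25.84]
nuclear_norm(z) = 38.17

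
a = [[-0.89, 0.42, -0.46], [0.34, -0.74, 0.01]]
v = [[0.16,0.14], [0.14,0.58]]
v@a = [[-0.09, -0.04, -0.07],[0.07, -0.37, -0.06]]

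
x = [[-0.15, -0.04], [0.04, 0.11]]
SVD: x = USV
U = [[-0.85,0.53],[0.53,0.85]]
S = [0.17, 0.09]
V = [[0.85, 0.53],[-0.53, 0.85]]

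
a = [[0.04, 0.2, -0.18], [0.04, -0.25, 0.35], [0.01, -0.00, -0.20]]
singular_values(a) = [0.53, 0.13, 0.06]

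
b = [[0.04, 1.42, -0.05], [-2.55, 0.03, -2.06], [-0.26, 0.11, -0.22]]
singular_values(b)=[3.3, 1.43, 0.0]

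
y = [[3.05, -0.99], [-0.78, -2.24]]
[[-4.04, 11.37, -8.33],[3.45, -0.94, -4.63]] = y@[[-1.64, 3.47, -1.85], [-0.97, -0.79, 2.71]]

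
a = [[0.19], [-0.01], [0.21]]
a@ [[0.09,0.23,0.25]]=[[0.02, 0.04, 0.05], [-0.00, -0.0, -0.00], [0.02, 0.05, 0.05]]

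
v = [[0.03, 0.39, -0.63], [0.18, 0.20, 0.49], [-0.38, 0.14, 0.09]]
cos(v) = [[0.85,-0.00,-0.05],[0.07,0.91,-0.01],[0.01,0.05,0.85]]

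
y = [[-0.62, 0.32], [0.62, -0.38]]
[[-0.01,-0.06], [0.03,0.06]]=y @ [[-0.17, 0.08], [-0.35, -0.03]]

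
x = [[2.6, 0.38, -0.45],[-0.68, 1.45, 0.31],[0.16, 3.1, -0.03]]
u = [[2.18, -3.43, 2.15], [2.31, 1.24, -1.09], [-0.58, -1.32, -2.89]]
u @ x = [[8.34, 2.52, -2.11], [4.99, -0.70, -0.62], [-1.07, -11.09, -0.06]]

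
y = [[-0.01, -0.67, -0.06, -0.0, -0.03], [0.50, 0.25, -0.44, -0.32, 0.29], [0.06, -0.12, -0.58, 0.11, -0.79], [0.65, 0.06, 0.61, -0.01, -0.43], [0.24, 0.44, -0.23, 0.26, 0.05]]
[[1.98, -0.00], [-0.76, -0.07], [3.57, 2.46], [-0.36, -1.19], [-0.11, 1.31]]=y@[[0.42, -0.14], [-2.66, 0.27], [-2.25, -2.47], [2.11, 2.72], [-2.14, -0.97]]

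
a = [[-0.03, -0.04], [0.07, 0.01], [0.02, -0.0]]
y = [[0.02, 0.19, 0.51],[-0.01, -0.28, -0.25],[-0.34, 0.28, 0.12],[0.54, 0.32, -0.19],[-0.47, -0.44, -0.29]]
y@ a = [[0.02, 0.00], [-0.02, -0.00], [0.03, 0.02], [0.0, -0.02], [-0.02, 0.01]]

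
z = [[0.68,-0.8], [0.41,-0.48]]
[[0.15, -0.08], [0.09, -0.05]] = z @ [[0.07, -0.13], [-0.13, -0.01]]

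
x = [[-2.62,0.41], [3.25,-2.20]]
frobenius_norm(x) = 4.74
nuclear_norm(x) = 5.59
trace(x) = -4.82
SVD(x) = [[-0.54,0.84], [0.84,0.54]] @ diag([4.639240545422546, 0.9552210015004465]) @ [[0.90, -0.45],[-0.45, -0.90]]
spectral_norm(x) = 4.64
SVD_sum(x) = [[-2.26,1.13], [3.48,-1.73]] + [[-0.36, -0.72],[-0.23, -0.47]]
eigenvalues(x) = [-3.58, -1.24]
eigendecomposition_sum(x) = [[-2.11, 0.63], [4.96, -1.47]] + [[-0.51, -0.22], [-1.71, -0.73]]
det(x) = 4.43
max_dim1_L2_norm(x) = 3.92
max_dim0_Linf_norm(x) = 3.25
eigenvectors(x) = [[-0.39, -0.28], [0.92, -0.96]]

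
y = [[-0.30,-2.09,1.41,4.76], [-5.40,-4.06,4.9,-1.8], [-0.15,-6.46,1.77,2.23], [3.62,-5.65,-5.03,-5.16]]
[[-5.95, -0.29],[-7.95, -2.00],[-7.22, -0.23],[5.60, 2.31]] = y @ [[0.55, 0.06], [0.66, -0.06], [-0.73, -0.38], [-0.71, 0.03]]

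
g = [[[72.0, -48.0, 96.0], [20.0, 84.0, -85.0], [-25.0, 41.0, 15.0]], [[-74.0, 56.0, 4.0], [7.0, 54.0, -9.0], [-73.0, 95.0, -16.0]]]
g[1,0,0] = -74.0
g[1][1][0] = 7.0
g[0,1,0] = 20.0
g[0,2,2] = 15.0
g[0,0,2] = 96.0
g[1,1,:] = [7.0, 54.0, -9.0]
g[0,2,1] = 41.0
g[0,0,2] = 96.0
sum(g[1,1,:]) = 52.0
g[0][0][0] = 72.0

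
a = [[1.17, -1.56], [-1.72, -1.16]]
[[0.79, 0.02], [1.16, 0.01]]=a@[[-0.22, -0.0], [-0.67, -0.01]]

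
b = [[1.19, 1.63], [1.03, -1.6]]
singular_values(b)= [2.29, 1.56]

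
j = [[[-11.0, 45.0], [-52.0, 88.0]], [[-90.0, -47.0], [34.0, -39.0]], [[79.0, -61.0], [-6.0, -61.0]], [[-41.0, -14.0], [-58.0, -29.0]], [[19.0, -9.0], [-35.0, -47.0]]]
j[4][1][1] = -47.0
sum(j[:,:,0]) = -161.0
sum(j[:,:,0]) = -161.0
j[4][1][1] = -47.0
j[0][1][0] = -52.0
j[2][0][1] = -61.0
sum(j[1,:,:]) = -142.0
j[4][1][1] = -47.0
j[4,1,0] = -35.0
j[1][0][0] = -90.0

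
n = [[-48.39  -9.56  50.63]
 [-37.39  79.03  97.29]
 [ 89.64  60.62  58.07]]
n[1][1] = 79.03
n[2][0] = 89.64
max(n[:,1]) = 79.03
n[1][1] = 79.03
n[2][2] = 58.07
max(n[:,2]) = 97.29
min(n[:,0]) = -48.39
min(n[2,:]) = 58.07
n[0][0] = -48.39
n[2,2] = 58.07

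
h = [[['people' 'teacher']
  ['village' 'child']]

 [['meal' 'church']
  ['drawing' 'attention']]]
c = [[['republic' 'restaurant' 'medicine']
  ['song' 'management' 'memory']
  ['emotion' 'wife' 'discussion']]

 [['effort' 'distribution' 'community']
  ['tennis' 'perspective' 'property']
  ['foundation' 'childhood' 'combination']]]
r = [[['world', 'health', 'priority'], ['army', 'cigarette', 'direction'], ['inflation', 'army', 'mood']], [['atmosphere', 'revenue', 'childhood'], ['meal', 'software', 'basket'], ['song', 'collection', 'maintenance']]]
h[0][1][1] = 'child'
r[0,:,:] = [['world', 'health', 'priority'], ['army', 'cigarette', 'direction'], ['inflation', 'army', 'mood']]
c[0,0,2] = 'medicine'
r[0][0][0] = 'world'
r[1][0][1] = 'revenue'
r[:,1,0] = ['army', 'meal']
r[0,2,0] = 'inflation'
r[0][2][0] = 'inflation'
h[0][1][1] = 'child'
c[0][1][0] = 'song'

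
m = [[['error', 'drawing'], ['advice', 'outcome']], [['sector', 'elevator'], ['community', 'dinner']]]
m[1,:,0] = ['sector', 'community']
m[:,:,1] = [['drawing', 'outcome'], ['elevator', 'dinner']]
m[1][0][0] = 'sector'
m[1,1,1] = 'dinner'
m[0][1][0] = 'advice'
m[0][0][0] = 'error'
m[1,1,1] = 'dinner'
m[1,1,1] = 'dinner'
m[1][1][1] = 'dinner'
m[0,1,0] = 'advice'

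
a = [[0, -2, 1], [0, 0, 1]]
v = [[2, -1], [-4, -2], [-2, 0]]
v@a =[[0, -4, 1], [0, 8, -6], [0, 4, -2]]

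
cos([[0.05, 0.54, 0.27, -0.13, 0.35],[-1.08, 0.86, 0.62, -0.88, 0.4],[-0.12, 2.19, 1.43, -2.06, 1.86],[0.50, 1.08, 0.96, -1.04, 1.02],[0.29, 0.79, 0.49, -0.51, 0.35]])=[[1.17, -0.54, -0.35, 0.45, -0.34], [0.66, 0.49, -0.28, 0.63, -0.23], [1.19, -1.99, -0.11, 1.65, -1.02], [0.47, -1.34, -0.76, 2.02, -0.80], [0.38, -0.75, -0.44, 0.60, 0.55]]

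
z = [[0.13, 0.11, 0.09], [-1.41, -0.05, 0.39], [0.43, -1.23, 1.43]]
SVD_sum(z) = [[0.01, -0.02, 0.02], [0.00, -0.01, 0.01], [0.42, -1.23, 1.43]] + [[0.10, 0.00, -0.03], [-1.41, -0.05, 0.37], [0.01, 0.00, -0.0]] + [[0.02, 0.12, 0.10], [0.0, 0.01, 0.01], [-0.00, -0.0, -0.00]]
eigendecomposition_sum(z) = [[-0.03+0.27j, 0.11+0.00j, (-0.02-0.03j)], [(-0.88+0.12j), 0.08+0.34j, (0.07-0.08j)], [(-0.69-0.29j), -0.09+0.28j, 0.09-0.03j]] + [[-0.03-0.27j,  0.11-0.00j,  (-0.02+0.03j)], [-0.88-0.12j,  0.08-0.34j,  (0.07+0.08j)], [(-0.69+0.29j),  (-0.09-0.28j),  (0.09+0.03j)]] + [[0.18-0.00j,-0.11+0.00j,(0.13-0j)], [(0.35-0j),-0.20+0.00j,0.24-0.00j], [1.82-0.00j,(-1.04+0j),1.25-0.00j]]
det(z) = 0.45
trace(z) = 1.51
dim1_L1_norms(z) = [0.33, 1.85, 3.09]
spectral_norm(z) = 1.93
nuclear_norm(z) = 3.56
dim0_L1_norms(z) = [1.97, 1.39, 1.91]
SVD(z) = [[-0.01, 0.07, -1.0], [-0.01, -1.0, -0.07], [-1.00, 0.01, 0.01]] @ diag([1.9347944800225403, 1.4675850776203798, 0.15894766440653532]) @ [[-0.22, 0.64, -0.74], [0.97, 0.03, -0.25], [-0.14, -0.77, -0.62]]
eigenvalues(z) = [(0.14+0.59j), (0.14-0.59j), (1.24+0j)]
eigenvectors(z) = [[-0.05+0.22j, -0.05-0.22j, (0.1+0j)], [(-0.74+0j), (-0.74-0j), 0.19+0.00j], [(-0.54-0.32j), (-0.54+0.32j), (0.98+0j)]]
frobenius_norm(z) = 2.43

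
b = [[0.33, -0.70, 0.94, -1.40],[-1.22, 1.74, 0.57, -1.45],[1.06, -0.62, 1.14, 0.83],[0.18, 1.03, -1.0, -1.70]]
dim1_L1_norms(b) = [3.37, 4.98, 3.65, 3.91]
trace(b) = 1.51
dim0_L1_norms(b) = [2.79, 4.09, 3.65, 5.38]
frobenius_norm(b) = 4.34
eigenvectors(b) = [[0.62+0.00j,0.62-0.00j,(-0.64+0j),(0.54+0j)], [(0.46-0.07j),0.46+0.07j,0.23+0.00j,0.32+0.00j], [-0.26+0.03j,(-0.26-0.03j),-0.70+0.00j,0.77+0.00j], [(0.2-0.54j),0.20+0.54j,0.22+0.00j,-0.11+0.00j]]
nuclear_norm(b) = 7.82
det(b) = 8.91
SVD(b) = [[-0.09, 0.88, -0.25, -0.38], [-0.69, 0.18, 0.68, 0.15], [0.44, 0.43, 0.17, 0.77], [-0.56, -0.04, -0.67, 0.49]] @ diag([3.4277565298957815, 1.9852712424344419, 1.576215704583119, 0.8309195618982546]) @ [[0.34, -0.58, 0.17, 0.72], [0.26, -0.30, 0.74, -0.55], [-0.54, 0.36, 0.64, 0.40], [0.72, 0.66, 0.14, 0.16]]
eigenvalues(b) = [(-1.04+1.33j), (-1.04-1.33j), (2.07+0j), (1.52+0j)]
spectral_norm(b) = 3.43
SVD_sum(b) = [[-0.11, 0.19, -0.06, -0.23], [-0.82, 1.38, -0.4, -1.7], [0.52, -0.88, 0.26, 1.09], [-0.66, 1.12, -0.33, -1.38]] + [[0.46, -0.53, 1.29, -0.96], [0.09, -0.11, 0.27, -0.20], [0.22, -0.26, 0.63, -0.46], [-0.02, 0.02, -0.06, 0.04]] + [[0.22, -0.14, -0.25, -0.16], [-0.58, 0.39, 0.69, 0.43], [-0.14, 0.10, 0.17, 0.11], [0.57, -0.38, -0.67, -0.42]] + [[-0.23,  -0.21,  -0.04,  -0.05],[0.09,  0.08,  0.02,  0.02],[0.46,  0.42,  0.09,  0.10],[0.29,  0.27,  0.06,  0.06]]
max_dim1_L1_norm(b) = 4.98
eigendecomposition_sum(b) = [[-0.31+0.44j, (0.09+0.28j), (0.07-0.52j), -0.77-0.66j], [(-0.18+0.36j), (0.1+0.2j), -0.00-0.40j, -0.64-0.41j], [(0.11-0.2j), -0.05-0.12j, (-0.01+0.22j), (0.35+0.24j)], [(0.29+0.41j), (0.27+0.01j), (-0.43-0.23j), (-0.82+0.46j)]] + [[-0.31-0.44j,  (0.09-0.28j),  0.07+0.52j,  (-0.77+0.66j)], [(-0.18-0.36j),  (0.1-0.2j),  (-0+0.4j),  (-0.64+0.41j)], [0.11+0.20j,  -0.05+0.12j,  -0.01-0.22j,  (0.35-0.24j)], [0.29-0.41j,  (0.27-0.01j),  -0.43+0.23j,  (-0.82-0.46j)]] + [[(1.49-0j), -2.18+0.00j, -0.11-0.00j, (0.26-0j)], [-0.53+0.00j, (0.78-0j), (0.04+0j), (-0.09+0j)], [1.62-0.00j, (-2.36+0j), (-0.12-0j), 0.28-0.00j], [-0.50+0.00j, 0.73-0.00j, (0.04+0j), (-0.09+0j)]] + [[(-0.55+0j), (1.3-0j), 0.90-0.00j, (-0.11+0j)],[-0.33+0.00j, 0.77-0.00j, 0.53-0.00j, (-0.07+0j)],[-0.78+0.00j, (1.84-0j), 1.27-0.00j, (-0.16+0j)],[(0.11-0j), (-0.25+0j), -0.17+0.00j, (0.02-0j)]]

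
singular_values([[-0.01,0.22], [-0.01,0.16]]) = [0.27, 0.0]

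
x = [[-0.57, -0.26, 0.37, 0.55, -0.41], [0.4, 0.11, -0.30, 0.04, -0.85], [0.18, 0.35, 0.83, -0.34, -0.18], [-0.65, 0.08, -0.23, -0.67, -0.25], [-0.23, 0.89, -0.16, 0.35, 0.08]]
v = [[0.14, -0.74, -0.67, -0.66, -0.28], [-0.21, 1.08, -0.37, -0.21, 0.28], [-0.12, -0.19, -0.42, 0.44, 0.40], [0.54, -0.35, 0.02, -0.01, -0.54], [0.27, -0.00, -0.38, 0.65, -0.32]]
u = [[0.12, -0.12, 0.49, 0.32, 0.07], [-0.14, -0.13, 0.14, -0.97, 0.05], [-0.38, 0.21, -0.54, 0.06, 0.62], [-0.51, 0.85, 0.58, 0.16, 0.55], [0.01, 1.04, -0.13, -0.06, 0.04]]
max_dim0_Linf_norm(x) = 0.89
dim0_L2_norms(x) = [1.0, 1.0, 1.0, 1.0, 1.0]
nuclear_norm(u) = 4.45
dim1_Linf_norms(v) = [0.74, 1.08, 0.44, 0.54, 0.65]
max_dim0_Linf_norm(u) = 1.04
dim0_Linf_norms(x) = [0.65, 0.89, 0.83, 0.67, 0.85]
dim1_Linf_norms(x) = [0.57, 0.85, 0.83, 0.67, 0.89]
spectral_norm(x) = 1.00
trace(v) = 0.47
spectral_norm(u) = 1.56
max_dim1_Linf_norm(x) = 0.89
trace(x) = -0.22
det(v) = 0.17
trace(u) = -0.35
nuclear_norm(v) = 4.47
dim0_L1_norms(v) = [1.28, 2.36, 1.86, 1.97, 1.82]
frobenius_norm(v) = 2.24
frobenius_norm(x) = 2.23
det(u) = 0.18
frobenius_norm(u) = 2.23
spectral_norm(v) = 1.56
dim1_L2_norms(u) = [0.61, 1.0, 0.93, 1.28, 1.05]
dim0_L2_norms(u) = [0.66, 1.37, 0.95, 1.04, 0.83]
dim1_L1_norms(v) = [2.49, 2.15, 1.57, 1.46, 1.62]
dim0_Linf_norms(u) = [0.51, 1.04, 0.58, 0.97, 0.62]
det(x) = 0.99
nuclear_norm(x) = 4.99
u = x @ v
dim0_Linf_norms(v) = [0.54, 1.08, 0.67, 0.66, 0.54]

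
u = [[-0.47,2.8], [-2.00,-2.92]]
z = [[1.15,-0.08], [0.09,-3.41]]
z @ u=[[-0.38, 3.45],[6.78, 10.21]]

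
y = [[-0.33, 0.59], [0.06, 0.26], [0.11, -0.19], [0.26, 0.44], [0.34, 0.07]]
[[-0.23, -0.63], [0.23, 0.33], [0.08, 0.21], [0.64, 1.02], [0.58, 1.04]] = y @ [[1.60, 2.94], [0.51, 0.58]]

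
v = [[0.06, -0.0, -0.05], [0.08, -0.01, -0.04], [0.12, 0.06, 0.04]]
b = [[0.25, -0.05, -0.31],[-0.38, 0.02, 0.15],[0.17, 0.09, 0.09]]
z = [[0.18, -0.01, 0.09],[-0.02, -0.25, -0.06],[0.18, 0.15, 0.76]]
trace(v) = 0.09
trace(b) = 0.36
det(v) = -0.00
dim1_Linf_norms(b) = [0.31, 0.38, 0.17]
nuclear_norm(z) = 1.20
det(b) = 0.01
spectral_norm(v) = 0.16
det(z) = -0.03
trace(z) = 0.69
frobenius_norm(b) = 0.61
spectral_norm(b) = 0.56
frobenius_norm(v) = 0.18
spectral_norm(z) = 0.81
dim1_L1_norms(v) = [0.11, 0.13, 0.22]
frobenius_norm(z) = 0.86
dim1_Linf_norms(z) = [0.18, 0.25, 0.76]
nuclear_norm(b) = 0.84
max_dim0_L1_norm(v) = 0.26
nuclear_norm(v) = 0.26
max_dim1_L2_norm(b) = 0.41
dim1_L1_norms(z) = [0.28, 0.33, 1.09]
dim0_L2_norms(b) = [0.49, 0.1, 0.36]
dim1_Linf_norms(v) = [0.06, 0.08, 0.12]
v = z @ b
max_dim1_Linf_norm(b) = 0.38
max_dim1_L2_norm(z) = 0.8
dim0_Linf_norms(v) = [0.12, 0.06, 0.05]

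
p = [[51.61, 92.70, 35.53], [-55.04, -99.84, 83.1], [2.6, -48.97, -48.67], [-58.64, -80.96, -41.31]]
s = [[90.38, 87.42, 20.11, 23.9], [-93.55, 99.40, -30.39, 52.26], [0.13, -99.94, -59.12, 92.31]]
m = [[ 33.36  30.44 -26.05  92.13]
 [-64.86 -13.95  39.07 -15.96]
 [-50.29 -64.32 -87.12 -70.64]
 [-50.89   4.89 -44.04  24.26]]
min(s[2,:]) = -99.94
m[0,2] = -26.05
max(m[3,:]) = 24.26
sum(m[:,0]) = -132.68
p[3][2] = -41.31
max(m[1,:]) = 39.07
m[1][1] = -13.95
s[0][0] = 90.38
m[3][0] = -50.89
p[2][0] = 2.6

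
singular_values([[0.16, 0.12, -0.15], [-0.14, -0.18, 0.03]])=[0.33, 0.09]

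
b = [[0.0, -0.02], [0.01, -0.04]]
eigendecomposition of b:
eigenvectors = [[0.96,0.51], [0.28,0.86]]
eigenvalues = [-0.01, -0.03]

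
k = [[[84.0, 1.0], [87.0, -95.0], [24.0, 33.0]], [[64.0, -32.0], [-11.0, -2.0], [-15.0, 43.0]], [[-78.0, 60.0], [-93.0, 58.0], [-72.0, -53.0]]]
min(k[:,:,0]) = -93.0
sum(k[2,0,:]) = -18.0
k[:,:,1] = [[1.0, -95.0, 33.0], [-32.0, -2.0, 43.0], [60.0, 58.0, -53.0]]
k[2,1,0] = -93.0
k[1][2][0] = -15.0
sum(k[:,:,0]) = -10.0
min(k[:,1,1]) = -95.0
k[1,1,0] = -11.0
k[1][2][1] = 43.0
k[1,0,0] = 64.0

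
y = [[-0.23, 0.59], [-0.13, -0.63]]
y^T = [[-0.23,-0.13], [0.59,-0.63]]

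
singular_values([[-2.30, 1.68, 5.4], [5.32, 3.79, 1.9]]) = [6.93, 5.96]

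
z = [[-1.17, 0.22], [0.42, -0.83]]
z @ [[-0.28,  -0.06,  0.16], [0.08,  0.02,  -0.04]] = [[0.35, 0.07, -0.20], [-0.18, -0.04, 0.10]]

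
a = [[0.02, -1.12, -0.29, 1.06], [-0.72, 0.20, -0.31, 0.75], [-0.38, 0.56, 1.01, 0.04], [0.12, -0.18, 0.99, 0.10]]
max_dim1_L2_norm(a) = 1.57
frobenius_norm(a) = 2.49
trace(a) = 1.33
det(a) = -0.00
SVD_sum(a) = [[-0.01,-0.85,-0.83,0.79], [-0.00,-0.29,-0.28,0.27], [0.01,0.53,0.52,-0.5], [0.0,0.25,0.24,-0.23]] + [[-0.15, -0.11, 0.45, 0.35], [-0.09, -0.06, 0.27, 0.21], [-0.20, -0.14, 0.58, 0.46], [-0.21, -0.14, 0.6, 0.47]] + [[0.19, -0.17, 0.09, -0.08],[-0.62, 0.55, -0.3, 0.27],[-0.19, 0.17, -0.09, 0.08],[0.32, -0.28, 0.15, -0.14]] + [[-0.0, -0.00, 0.0, -0.00], [0.0, 0.0, -0.0, 0.0], [-0.0, -0.0, 0.0, -0.0], [0.00, 0.0, -0.00, 0.00]]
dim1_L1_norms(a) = [2.49, 1.98, 1.99, 1.39]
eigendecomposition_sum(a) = [[(-0.67-0j), (-0.18+0j), -0.71+0.00j, (1.02-0j)], [(-0.49-0j), (-0.13+0j), -0.52+0.00j, 0.74-0.00j], [(0.01+0j), -0j, (0.01-0j), (-0.02+0j)], [-0.02-0.00j, -0.01+0.00j, (-0.02+0j), (0.03-0j)]] + [[(0.35+0.37j), (-0.47-0.52j), 0.21-0.24j, (0.02-0.01j)], [(-0.12+0.15j), 0.16-0.21j, 0.10+0.06j, 0.01j], [-0.20+0.77j, 0.28-1.07j, 0.50+0.07j, (0.03+0.02j)], [0.07+0.81j, -0.09-1.13j, 0.51-0.10j, (0.03+0.01j)]] + [[0.35-0.37j, -0.47+0.52j, 0.21+0.24j, (0.02+0.01j)], [-0.12-0.15j, (0.16+0.21j), 0.10-0.06j, 0.00-0.01j], [-0.20-0.77j, 0.28+1.07j, (0.5-0.07j), (0.03-0.02j)], [0.07-0.81j, (-0.09+1.13j), 0.51+0.10j, 0.03-0.01j]] + [[(-0-0j), 0.00+0.00j, (-0+0j), 0.00-0.00j],[-0.00-0.00j, 0.00+0.00j, (-0+0j), -0j],[0j, (-0-0j), -0j, (-0+0j)],[-0.00-0.00j, 0.00+0.00j, (-0+0j), -0j]]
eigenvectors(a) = [[0.81+0.00j, -0.32+0.25j, -0.32-0.25j, (0.69+0j)], [(0.59+0j), (-0.11-0.1j), (-0.11+0.1j), (0.51+0j)], [(-0.01+0j), -0.60-0.21j, -0.60+0.21j, -0.04+0.00j], [0.02+0.00j, -0.65+0.00j, (-0.65-0j), 0.51+0.00j]]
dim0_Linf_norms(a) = [0.72, 1.12, 1.01, 1.06]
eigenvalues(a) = [(-0.76+0j), (1.04+0.24j), (1.04-0.24j), 0j]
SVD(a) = [[0.79, 0.45, -0.25, -0.32], [0.27, 0.27, 0.83, 0.40], [-0.50, 0.59, 0.25, -0.58], [-0.23, 0.61, -0.43, 0.63]] @ diag([1.7975297758451563, 1.3147766381028765, 1.111911675571299, 0.0012339275437429629]) @ [[-0.01,-0.6,-0.58,0.56], [-0.26,-0.18,0.75,0.59], [-0.67,0.6,-0.32,0.29], [0.69,0.51,-0.04,0.51]]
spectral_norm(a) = 1.80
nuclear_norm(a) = 4.23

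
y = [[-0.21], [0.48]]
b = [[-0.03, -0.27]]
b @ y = [[-0.12]]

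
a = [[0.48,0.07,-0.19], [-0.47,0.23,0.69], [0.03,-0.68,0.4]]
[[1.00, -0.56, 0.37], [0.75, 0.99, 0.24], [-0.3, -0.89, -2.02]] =a @ [[2.72, -1.33, 0.21], [1.91, 1.31, 2.73], [2.3, 0.09, -0.42]]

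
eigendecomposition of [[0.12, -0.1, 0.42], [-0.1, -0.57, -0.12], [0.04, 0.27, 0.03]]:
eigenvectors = [[0.38, 0.99, -0.95],  [0.83, -0.14, 0.10],  [-0.41, 0.01, 0.30]]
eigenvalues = [-0.56, 0.14, -0.0]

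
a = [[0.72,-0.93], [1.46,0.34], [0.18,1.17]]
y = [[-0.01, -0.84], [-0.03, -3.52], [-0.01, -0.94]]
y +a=[[0.71, -1.77], [1.43, -3.18], [0.17, 0.23]]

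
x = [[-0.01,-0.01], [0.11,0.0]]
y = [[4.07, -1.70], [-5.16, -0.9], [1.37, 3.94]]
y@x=[[-0.23, -0.04], [-0.05, 0.05], [0.42, -0.01]]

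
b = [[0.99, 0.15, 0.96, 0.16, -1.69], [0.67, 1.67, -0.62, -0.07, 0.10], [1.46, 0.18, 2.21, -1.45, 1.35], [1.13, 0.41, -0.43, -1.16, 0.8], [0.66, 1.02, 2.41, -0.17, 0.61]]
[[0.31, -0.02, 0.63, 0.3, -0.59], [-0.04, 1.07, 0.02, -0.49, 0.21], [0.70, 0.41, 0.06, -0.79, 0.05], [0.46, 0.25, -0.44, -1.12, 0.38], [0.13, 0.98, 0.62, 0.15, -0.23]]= b @ [[0.34, -0.16, 0.02, -0.13, -0.00], [-0.16, 0.74, 0.12, -0.13, 0.04], [0.02, 0.12, 0.26, 0.22, -0.18], [-0.13, -0.13, 0.22, 0.66, -0.08], [-0.0, 0.04, -0.18, -0.08, 0.24]]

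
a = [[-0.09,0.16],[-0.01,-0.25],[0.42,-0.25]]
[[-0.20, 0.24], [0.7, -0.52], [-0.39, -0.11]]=a @[[-2.53, 0.96], [-2.7, 2.04]]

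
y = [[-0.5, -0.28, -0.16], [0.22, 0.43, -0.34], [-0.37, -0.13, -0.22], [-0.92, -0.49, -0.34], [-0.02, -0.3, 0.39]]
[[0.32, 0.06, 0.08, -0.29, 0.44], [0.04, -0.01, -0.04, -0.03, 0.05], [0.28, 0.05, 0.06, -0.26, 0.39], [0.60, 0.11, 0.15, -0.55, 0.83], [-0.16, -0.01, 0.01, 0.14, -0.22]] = y @ [[-0.68, -0.08, -0.06, 0.62, -0.93],[0.23, -0.03, -0.14, -0.20, 0.3],[-0.26, -0.06, -0.09, 0.24, -0.37]]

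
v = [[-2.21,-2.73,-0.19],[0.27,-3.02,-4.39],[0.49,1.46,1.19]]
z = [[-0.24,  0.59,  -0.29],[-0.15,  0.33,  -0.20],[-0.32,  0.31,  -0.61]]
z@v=[[0.55,-1.55,-2.89], [0.32,-0.88,-1.66], [0.49,-0.95,-2.03]]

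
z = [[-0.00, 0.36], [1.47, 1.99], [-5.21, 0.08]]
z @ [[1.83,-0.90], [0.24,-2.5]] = [[0.09,-0.9], [3.17,-6.3], [-9.52,4.49]]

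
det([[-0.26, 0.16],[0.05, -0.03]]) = -0.000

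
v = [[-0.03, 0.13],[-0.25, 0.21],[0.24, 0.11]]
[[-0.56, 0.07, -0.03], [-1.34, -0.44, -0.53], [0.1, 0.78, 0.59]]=v@[[2.16, 2.73, 2.34],[-3.80, 1.16, 0.28]]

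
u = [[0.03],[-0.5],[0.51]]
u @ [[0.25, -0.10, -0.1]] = [[0.01, -0.00, -0.0], [-0.12, 0.05, 0.05], [0.13, -0.05, -0.05]]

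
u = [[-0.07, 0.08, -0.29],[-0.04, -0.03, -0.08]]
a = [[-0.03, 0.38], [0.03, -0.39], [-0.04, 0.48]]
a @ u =[[-0.01, -0.01, -0.02],[0.01, 0.01, 0.02],[-0.02, -0.02, -0.03]]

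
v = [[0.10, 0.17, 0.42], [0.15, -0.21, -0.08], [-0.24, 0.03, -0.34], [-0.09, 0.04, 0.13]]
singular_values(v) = [0.61, 0.33, 0.08]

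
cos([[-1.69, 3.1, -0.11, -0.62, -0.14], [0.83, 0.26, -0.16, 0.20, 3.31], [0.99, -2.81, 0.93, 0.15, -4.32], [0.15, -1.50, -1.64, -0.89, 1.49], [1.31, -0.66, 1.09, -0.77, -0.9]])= [[-2.3, 2.2, 0.06, 0.13, -5.97], [-1.58, -0.26, -2.18, 2.15, 1.07], [5.14, -0.59, 3.35, -3.01, 5.10], [0.41, -2.14, -0.57, 0.92, -1.22], [1.53, -1.26, -0.91, -1.05, 5.06]]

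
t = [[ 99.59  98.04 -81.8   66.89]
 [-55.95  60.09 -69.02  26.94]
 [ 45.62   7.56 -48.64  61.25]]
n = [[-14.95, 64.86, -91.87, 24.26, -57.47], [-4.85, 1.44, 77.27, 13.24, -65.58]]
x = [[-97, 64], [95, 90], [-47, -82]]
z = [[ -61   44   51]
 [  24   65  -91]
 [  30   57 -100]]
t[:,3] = [66.89, 26.94, 61.25]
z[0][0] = -61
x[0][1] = 64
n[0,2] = -91.87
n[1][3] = 13.24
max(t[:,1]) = 98.04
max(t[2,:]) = 61.25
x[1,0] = 95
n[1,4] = -65.58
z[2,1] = 57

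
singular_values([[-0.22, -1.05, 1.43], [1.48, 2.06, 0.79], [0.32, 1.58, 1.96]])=[3.47, 2.06, 0.64]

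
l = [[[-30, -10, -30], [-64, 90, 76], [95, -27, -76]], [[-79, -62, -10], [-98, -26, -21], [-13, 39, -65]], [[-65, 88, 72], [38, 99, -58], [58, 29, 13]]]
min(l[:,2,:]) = -76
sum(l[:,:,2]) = -99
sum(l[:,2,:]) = 53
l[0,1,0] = -64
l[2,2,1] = 29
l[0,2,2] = -76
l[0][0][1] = -10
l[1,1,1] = -26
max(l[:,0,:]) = 88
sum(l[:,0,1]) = 16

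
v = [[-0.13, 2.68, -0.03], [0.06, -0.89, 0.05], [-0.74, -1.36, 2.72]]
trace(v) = 1.70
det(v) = -0.21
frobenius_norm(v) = 4.22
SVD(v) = [[0.59,  0.75,  -0.31], [-0.20,  -0.24,  -0.95], [-0.78,  0.62,  0.01]] @ diag([3.5854765830327047, 2.222087542154355, 0.026165387949287255]) @ [[0.14,0.79,-0.6], [-0.26,0.62,0.75], [-0.96,-0.05,-0.29]]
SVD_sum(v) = [[0.29, 1.66, -1.27], [-0.10, -0.57, 0.43], [-0.38, -2.21, 1.69]] + [[-0.43, 1.02, 1.24], [0.14, -0.32, -0.39], [-0.35, 0.85, 1.03]] + [[0.01, 0.0, 0.0], [0.02, 0.0, 0.01], [-0.0, -0.00, -0.00]]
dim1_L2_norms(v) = [2.68, 0.89, 3.13]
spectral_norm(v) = 3.59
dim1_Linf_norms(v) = [2.68, 0.89, 2.72]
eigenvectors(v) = [[0.00, -0.95, -0.94], [0.01, -0.08, 0.33], [1.00, -0.30, -0.07]]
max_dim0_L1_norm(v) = 4.93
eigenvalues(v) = [2.7, 0.07, -1.07]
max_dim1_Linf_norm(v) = 2.72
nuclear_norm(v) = 5.83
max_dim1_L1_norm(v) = 4.82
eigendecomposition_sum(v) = [[-0.00, -0.00, 0.01], [-0.01, -0.02, 0.04], [-0.75, -1.59, 2.72]] + [[0.06, 0.17, -0.0], [0.00, 0.01, -0.00], [0.02, 0.05, -0.00]] + [[-0.19,2.51,-0.03],[0.07,-0.88,0.01],[-0.01,0.17,-0.0]]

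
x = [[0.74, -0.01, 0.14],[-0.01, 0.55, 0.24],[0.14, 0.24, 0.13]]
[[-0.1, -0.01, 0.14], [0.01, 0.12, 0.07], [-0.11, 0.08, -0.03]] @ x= [[-0.05, 0.03, 0.00], [0.02, 0.08, 0.04], [-0.09, 0.04, -0.00]]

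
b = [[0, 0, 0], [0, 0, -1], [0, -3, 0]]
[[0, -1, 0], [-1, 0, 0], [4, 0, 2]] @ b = [[0, 0, 1], [0, 0, 0], [0, -6, 0]]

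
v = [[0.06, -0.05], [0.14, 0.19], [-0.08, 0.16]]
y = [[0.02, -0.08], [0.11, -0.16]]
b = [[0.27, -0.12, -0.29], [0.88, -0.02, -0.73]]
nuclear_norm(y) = 0.24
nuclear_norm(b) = 1.33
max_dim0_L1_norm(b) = 1.15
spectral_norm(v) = 0.26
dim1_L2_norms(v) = [0.08, 0.24, 0.18]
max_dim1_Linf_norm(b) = 0.88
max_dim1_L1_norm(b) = 1.63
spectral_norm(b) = 1.21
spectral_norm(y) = 0.21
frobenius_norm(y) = 0.21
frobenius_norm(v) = 0.31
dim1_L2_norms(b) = [0.41, 1.14]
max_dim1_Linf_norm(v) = 0.19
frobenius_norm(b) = 1.22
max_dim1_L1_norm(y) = 0.27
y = b @ v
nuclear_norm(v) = 0.42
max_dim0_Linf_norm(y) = 0.16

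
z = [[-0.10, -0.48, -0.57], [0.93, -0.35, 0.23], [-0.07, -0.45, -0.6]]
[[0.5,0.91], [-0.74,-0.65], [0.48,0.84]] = z@[[-0.80, -1.14], [-0.32, -1.35], [-0.47, -0.26]]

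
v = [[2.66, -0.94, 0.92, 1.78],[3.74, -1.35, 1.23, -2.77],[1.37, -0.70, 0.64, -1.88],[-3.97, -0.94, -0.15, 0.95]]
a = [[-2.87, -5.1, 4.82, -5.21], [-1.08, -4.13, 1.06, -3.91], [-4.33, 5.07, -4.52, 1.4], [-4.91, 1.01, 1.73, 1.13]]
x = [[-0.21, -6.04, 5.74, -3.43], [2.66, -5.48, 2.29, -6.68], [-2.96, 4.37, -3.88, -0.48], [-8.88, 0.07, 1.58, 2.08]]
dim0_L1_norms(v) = [11.74, 3.93, 2.94, 7.38]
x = a + v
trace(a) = -10.39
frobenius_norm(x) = 17.23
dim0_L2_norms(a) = [7.23, 8.35, 6.91, 6.76]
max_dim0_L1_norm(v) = 11.74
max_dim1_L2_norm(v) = 5.0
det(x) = -423.79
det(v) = -3.30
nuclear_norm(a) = 23.99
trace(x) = -7.49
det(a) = -273.97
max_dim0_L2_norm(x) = 9.73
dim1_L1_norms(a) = [18.0, 10.18, 15.32, 8.78]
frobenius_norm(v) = 7.80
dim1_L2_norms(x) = [9.01, 9.33, 6.57, 9.26]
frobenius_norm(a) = 14.68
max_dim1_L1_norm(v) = 9.09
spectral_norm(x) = 13.66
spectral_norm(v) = 6.82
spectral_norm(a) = 12.11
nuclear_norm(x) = 28.44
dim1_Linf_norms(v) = [2.66, 3.74, 1.88, 3.97]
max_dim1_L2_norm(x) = 9.33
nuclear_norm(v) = 12.12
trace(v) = 2.90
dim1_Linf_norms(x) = [6.04, 6.68, 4.37, 8.88]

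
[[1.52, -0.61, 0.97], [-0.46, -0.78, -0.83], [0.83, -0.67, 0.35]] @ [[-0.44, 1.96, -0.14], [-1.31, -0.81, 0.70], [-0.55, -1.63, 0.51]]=[[-0.40, 1.89, -0.15], [1.68, 1.08, -0.90], [0.32, 1.60, -0.41]]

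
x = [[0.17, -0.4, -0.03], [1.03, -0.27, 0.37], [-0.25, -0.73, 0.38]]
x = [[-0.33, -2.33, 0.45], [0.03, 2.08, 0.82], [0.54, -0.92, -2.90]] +[[0.5, 1.93, -0.48],[1.0, -2.35, -0.45],[-0.79, 0.19, 3.28]]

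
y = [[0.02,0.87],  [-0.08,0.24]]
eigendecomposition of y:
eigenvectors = [[(0.96+0j), (0.96-0j)], [0.12+0.26j, (0.12-0.26j)]]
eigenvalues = [(0.13+0.24j), (0.13-0.24j)]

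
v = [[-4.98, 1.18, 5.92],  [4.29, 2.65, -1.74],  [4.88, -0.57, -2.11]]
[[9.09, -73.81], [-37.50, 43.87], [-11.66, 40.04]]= v@[[-3.13, 4.57], [-8.67, 3.09], [0.63, -9.24]]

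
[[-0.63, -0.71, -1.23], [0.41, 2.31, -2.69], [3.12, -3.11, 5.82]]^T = [[-0.63, 0.41, 3.12], [-0.71, 2.31, -3.11], [-1.23, -2.69, 5.82]]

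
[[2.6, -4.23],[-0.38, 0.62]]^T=[[2.60, -0.38], [-4.23, 0.62]]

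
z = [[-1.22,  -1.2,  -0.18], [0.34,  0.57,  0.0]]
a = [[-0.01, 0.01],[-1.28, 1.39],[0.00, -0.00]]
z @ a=[[1.55, -1.68], [-0.73, 0.80]]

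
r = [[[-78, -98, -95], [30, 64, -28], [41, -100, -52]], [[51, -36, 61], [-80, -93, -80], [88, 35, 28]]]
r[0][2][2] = -52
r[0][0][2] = -95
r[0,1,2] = -28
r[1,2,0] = 88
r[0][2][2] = -52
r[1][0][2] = 61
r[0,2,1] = -100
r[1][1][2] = -80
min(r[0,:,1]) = -100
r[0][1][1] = 64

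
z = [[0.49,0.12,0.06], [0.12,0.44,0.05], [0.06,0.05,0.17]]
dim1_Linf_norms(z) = [0.49, 0.44, 0.17]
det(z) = 0.03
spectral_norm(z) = 0.60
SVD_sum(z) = [[0.35, 0.29, 0.08], [0.29, 0.23, 0.07], [0.08, 0.07, 0.02]] + [[0.14, -0.17, -0.0], [-0.17, 0.21, 0.00], [-0.00, 0.00, 0.00]] + [[0.00, 0.0, -0.02],[0.0, 0.0, -0.02],[-0.02, -0.02, 0.15]]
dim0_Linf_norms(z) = [0.49, 0.44, 0.17]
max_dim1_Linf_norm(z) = 0.49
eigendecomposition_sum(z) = [[0.35,  0.29,  0.08], [0.29,  0.23,  0.07], [0.08,  0.07,  0.02]] + [[0.14, -0.17, -0.0],[-0.17, 0.21, 0.00],[-0.0, 0.00, 0.00]] + [[0.0, 0.00, -0.02], [0.00, 0.0, -0.02], [-0.02, -0.02, 0.15]]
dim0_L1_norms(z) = [0.67, 0.61, 0.28]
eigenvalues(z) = [0.6, 0.34, 0.16]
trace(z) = 1.10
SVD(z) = [[-0.76,0.63,-0.13], [-0.62,-0.77,-0.12], [-0.18,-0.0,0.98]] @ diag([0.6017046031506337, 0.3424279730991953, 0.1558674237501713]) @ [[-0.76,  -0.62,  -0.18], [0.63,  -0.77,  -0.00], [-0.13,  -0.12,  0.98]]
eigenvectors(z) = [[0.76, 0.63, -0.13], [0.62, -0.77, -0.12], [0.18, -0.00, 0.98]]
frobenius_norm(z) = 0.71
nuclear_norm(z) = 1.10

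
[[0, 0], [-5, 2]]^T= [[0, -5], [0, 2]]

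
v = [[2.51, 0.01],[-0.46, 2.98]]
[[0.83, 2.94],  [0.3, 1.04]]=v @ [[0.33, 1.17], [0.15, 0.53]]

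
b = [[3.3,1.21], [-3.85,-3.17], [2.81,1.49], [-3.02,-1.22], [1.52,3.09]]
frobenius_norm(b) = 8.36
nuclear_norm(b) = 10.19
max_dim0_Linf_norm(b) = 3.85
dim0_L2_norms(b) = [6.71, 4.98]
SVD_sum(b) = [[2.77, 1.96], [-4.06, -2.87], [2.57, 1.82], [-2.59, -1.83], [2.47, 1.75]] + [[0.53, -0.75], [0.21, -0.3], [0.24, -0.33], [-0.43, 0.61], [-0.95, 1.34]]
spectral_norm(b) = 8.09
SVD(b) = [[-0.42,-0.44], [0.62,-0.17], [-0.39,-0.19], [0.39,0.36], [-0.37,0.78]] @ diag([8.087229803828613, 2.0989792995802063]) @ [[-0.82, -0.58],[-0.58, 0.82]]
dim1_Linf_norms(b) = [3.3, 3.85, 2.81, 3.02, 3.09]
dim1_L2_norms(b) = [3.51, 4.99, 3.18, 3.26, 3.44]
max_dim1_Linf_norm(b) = 3.85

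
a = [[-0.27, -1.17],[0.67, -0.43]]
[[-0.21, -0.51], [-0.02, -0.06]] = a @ [[0.07, 0.16], [0.16, 0.4]]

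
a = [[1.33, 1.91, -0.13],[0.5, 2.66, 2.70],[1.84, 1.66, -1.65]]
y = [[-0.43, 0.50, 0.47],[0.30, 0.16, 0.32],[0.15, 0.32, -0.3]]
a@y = [[-0.02, 0.93, 1.28], [0.99, 1.54, 0.28], [-0.54, 0.66, 1.89]]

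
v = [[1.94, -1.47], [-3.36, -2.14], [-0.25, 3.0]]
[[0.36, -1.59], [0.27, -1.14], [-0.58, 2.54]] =v@ [[0.04, -0.19], [-0.19, 0.83]]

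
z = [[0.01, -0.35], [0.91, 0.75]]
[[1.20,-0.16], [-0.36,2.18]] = z @ [[2.38,1.98],  [-3.37,0.51]]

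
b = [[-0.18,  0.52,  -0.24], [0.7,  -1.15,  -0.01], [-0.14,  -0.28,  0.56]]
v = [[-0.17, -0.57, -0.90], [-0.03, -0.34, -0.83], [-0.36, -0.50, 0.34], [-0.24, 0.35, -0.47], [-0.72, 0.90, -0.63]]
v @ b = [[-0.24, 0.82, -0.46], [-0.12, 0.61, -0.45], [-0.33, 0.29, 0.28], [0.35, -0.40, -0.21], [0.85, -1.23, -0.19]]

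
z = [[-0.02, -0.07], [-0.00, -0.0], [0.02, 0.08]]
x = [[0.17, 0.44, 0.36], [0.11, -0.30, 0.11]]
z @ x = [[-0.01, 0.01, -0.01],[0.0, 0.0, 0.00],[0.01, -0.02, 0.02]]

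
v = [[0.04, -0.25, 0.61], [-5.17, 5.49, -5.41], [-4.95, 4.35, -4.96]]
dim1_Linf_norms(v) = [0.61, 5.49, 4.96]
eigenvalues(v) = [(-0.75+0.78j), (-0.75-0.78j), (2.07+0j)]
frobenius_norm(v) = 12.43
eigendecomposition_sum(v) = [[0.08+0.87j, -0.23-0.30j, 0.39+0.44j], [(-1.43-0.54j), 0.65-0.13j, -1.00+0.28j], [-1.80-1.25j, 0.96+0.04j, -1.49+0.04j]] + [[(0.08-0.87j), -0.23+0.30j, 0.39-0.44j], [(-1.43+0.54j), (0.65+0.13j), (-1-0.28j)], [-1.80+1.25j, (0.96-0.04j), (-1.49-0.04j)]] + [[-0.12-0.00j,  0.22+0.00j,  (-0.18-0j)], [-2.31-0.00j,  4.18+0.00j,  (-3.42-0j)], [(-1.35-0j),  2.43+0.00j,  (-1.99-0j)]]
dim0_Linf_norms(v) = [5.17, 5.49, 5.41]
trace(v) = 0.57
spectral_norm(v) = 12.42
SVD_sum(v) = [[0.30,  -0.30,  0.31], [-5.34,  5.23,  -5.50], [-4.74,  4.64,  -4.88]] + [[-0.07,-0.08,-0.01], [0.20,0.24,0.03], [-0.23,-0.28,-0.04]] + [[-0.20,  0.12,  0.31], [-0.03,  0.02,  0.05], [0.03,  -0.02,  -0.04]]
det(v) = 2.43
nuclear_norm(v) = 13.31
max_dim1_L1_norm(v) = 16.07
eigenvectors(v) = [[(0.2+0.24j), (0.2-0.24j), -0.04+0.00j], [(-0.53+0.13j), (-0.53-0.13j), (-0.86+0j)], [-0.78+0.00j, (-0.78-0j), (-0.5+0j)]]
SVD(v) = [[-0.04,-0.21,-0.98], [0.75,0.64,-0.17], [0.66,-0.74,0.13]] @ diag([12.41771194080193, 0.4935063874271462, 0.395956564327092]) @ [[-0.58, 0.56, -0.59], [0.64, 0.76, 0.10], [0.51, -0.32, -0.8]]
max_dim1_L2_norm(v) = 9.28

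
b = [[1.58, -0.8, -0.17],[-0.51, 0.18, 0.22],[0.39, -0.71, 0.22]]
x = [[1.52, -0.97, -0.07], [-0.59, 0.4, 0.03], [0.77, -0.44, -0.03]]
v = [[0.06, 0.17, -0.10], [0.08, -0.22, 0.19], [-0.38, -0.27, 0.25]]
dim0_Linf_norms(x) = [1.52, 0.97, 0.07]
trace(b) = 1.98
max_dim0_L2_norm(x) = 1.8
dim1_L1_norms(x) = [2.56, 1.02, 1.24]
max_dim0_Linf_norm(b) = 1.58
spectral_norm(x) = 2.13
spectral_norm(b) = 1.98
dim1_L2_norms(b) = [1.78, 0.58, 0.84]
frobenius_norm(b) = 2.05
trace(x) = 1.89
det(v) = -0.01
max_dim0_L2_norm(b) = 1.71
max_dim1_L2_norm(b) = 1.78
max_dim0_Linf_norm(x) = 1.52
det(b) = 0.10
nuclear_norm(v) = 0.88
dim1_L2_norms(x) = [1.8, 0.71, 0.89]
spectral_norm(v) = 0.59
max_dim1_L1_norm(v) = 0.9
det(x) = -0.00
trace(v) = 0.09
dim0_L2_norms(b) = [1.71, 1.08, 0.35]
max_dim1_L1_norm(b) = 2.55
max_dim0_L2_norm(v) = 0.39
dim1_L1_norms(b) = [2.55, 0.91, 1.32]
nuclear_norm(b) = 2.61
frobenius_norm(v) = 0.64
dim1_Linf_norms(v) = [0.17, 0.22, 0.38]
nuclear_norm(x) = 2.18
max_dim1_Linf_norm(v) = 0.38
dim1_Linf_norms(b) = [1.58, 0.51, 0.71]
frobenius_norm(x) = 2.13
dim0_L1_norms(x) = [2.88, 1.81, 0.13]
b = v + x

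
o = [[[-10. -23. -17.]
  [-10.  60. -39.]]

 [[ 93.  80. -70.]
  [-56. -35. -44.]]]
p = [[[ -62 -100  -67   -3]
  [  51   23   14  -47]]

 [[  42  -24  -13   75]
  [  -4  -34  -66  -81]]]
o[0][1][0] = -10.0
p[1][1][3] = -81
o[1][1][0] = -56.0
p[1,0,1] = -24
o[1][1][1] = -35.0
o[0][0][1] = -23.0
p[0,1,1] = 23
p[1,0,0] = 42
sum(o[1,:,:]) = -32.0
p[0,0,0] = -62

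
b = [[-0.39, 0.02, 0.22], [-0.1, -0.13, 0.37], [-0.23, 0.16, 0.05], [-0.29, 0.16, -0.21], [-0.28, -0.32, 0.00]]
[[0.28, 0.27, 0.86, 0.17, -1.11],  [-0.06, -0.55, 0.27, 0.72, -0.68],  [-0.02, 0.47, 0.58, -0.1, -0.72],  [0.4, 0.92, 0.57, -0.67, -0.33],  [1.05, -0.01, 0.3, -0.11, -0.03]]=b @[[-1.53, -1.44, -1.90, 0.7, 1.72], [-1.95, 1.29, 0.73, -0.27, -1.42], [-1.26, -1.43, 0.48, 2.03, -1.88]]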